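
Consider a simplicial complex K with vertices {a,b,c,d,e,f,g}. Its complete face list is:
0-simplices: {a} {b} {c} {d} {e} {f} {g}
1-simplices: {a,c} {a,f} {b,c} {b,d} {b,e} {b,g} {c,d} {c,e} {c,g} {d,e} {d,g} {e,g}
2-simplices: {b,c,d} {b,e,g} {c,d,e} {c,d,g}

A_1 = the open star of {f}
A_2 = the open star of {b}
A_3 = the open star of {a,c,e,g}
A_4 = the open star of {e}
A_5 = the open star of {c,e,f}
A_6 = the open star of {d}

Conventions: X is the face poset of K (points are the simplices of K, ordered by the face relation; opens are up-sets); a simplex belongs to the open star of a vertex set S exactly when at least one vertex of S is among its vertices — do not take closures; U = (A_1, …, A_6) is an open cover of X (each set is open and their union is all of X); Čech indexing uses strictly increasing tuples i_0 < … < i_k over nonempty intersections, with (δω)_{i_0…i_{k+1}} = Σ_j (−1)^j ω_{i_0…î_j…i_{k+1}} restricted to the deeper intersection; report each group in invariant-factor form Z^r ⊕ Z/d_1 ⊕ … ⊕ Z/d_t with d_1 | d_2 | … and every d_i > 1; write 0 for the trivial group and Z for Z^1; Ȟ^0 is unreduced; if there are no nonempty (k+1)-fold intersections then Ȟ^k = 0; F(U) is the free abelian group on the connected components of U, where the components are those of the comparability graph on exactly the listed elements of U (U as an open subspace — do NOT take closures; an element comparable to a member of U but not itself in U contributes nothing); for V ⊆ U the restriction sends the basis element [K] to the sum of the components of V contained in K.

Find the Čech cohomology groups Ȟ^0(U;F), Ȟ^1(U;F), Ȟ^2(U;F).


nonempty overlaps:
  A1={{f},{a,f}} A2={{b},{b,c},{b,d},{b,e},{b,g},{b,c,d},{b,e,g}} A3={{a},{c},{e},{g},{a,c},{a,f},{b,c},{b,e},{b,g},{c,d},{c,e},{c,g},{d,e},{d,g},{e,g},{b,c,d},{b,e,g},{c,d,e},{c,d,g}} A4={{e},{b,e},{c,e},{d,e},{e,g},{b,e,g},{c,d,e}} A5={{c},{e},{f},{a,c},{a,f},{b,c},{b,e},{c,d},{c,e},{c,g},{d,e},{e,g},{b,c,d},{b,e,g},{c,d,e},{c,d,g}} A6={{d},{b,d},{c,d},{d,e},{d,g},{b,c,d},{c,d,e},{c,d,g}}
  A13={{a,f}} A15={{f},{a,f}} A23={{b,c},{b,e},{b,g},{b,c,d},{b,e,g}} A24={{b,e},{b,e,g}} A25={{b,c},{b,e},{b,c,d},{b,e,g}} A26={{b,d},{b,c,d}} A34={{e},{b,e},{c,e},{d,e},{e,g},{b,e,g},{c,d,e}} A35={{c},{e},{a,c},{a,f},{b,c},{b,e},{c,d},{c,e},{c,g},{d,e},{e,g},{b,c,d},{b,e,g},{c,d,e},{c,d,g}} A36={{c,d},{d,e},{d,g},{b,c,d},{c,d,e},{c,d,g}} A45={{e},{b,e},{c,e},{d,e},{e,g},{b,e,g},{c,d,e}} A46={{d,e},{c,d,e}} A56={{c,d},{d,e},{b,c,d},{c,d,e},{c,d,g}}
  A135={{a,f}} A234={{b,e},{b,e,g}} A235={{b,c},{b,e},{b,c,d},{b,e,g}} A236={{b,c,d}} A245={{b,e},{b,e,g}} A256={{b,c,d}} A345={{e},{b,e},{c,e},{d,e},{e,g},{b,e,g},{c,d,e}} A346={{d,e},{c,d,e}} A356={{c,d},{d,e},{b,c,d},{c,d,e},{c,d,g}} A456={{d,e},{c,d,e}}
  A2345={{b,e},{b,e,g}} A2356={{b,c,d}} A3456={{d,e},{c,d,e}}
components per intersection:
  A1: {{f},{a,f}}
  A2: {{b},{b,c},{b,d},{b,e},{b,g},{b,c,d},{b,e,g}}
  A3: {{a},{c},{e},{g},{a,c},{a,f},{b,c},{b,e},{b,g},{c,d},{c,e},{c,g},{d,e},{d,g},{e,g},{b,c,d},{b,e,g},{c,d,e},{c,d,g}}
  A4: {{e},{b,e},{c,e},{d,e},{e,g},{b,e,g},{c,d,e}}
  A5: {{c},{e},{a,c},{b,c},{b,e},{c,d},{c,e},{c,g},{d,e},{e,g},{b,c,d},{b,e,g},{c,d,e},{c,d,g}} {{f},{a,f}}
  A6: {{d},{b,d},{c,d},{d,e},{d,g},{b,c,d},{c,d,e},{c,d,g}}
  A13: {{a,f}}
  A15: {{f},{a,f}}
  A23: {{b,c},{b,c,d}} {{b,e},{b,g},{b,e,g}}
  A24: {{b,e},{b,e,g}}
  A25: {{b,c},{b,c,d}} {{b,e},{b,e,g}}
  A26: {{b,d},{b,c,d}}
  A34: {{e},{b,e},{c,e},{d,e},{e,g},{b,e,g},{c,d,e}}
  A35: {{c},{e},{a,c},{b,c},{b,e},{c,d},{c,e},{c,g},{d,e},{e,g},{b,c,d},{b,e,g},{c,d,e},{c,d,g}} {{a,f}}
  A36: {{c,d},{d,e},{d,g},{b,c,d},{c,d,e},{c,d,g}}
  A45: {{e},{b,e},{c,e},{d,e},{e,g},{b,e,g},{c,d,e}}
  A46: {{d,e},{c,d,e}}
  A56: {{c,d},{d,e},{b,c,d},{c,d,e},{c,d,g}}
  A135: {{a,f}}
  A234: {{b,e},{b,e,g}}
  A235: {{b,c},{b,c,d}} {{b,e},{b,e,g}}
  A236: {{b,c,d}}
  A245: {{b,e},{b,e,g}}
  A256: {{b,c,d}}
  A345: {{e},{b,e},{c,e},{d,e},{e,g},{b,e,g},{c,d,e}}
  A346: {{d,e},{c,d,e}}
  A356: {{c,d},{d,e},{b,c,d},{c,d,e},{c,d,g}}
  A456: {{d,e},{c,d,e}}
  A2345: {{b,e},{b,e,g}}
  A2356: {{b,c,d}}
  A3456: {{d,e},{c,d,e}}
C dims 7,15,11,3; δ0: rk 6, SNF 1^6; δ1: rk 8, SNF 1^8; δ2: rk 3, SNF 1^3
degree 0: 7−6−0 = 1 → Ȟ^0 ≅ Z
degree 1: 15−8−6 = 1 → Ȟ^1 ≅ Z
degree 2: 11−3−8 = 0 → Ȟ^2 ≅ 0

Ȟ^0 = Z, Ȟ^1 = Z, Ȟ^2 = 0


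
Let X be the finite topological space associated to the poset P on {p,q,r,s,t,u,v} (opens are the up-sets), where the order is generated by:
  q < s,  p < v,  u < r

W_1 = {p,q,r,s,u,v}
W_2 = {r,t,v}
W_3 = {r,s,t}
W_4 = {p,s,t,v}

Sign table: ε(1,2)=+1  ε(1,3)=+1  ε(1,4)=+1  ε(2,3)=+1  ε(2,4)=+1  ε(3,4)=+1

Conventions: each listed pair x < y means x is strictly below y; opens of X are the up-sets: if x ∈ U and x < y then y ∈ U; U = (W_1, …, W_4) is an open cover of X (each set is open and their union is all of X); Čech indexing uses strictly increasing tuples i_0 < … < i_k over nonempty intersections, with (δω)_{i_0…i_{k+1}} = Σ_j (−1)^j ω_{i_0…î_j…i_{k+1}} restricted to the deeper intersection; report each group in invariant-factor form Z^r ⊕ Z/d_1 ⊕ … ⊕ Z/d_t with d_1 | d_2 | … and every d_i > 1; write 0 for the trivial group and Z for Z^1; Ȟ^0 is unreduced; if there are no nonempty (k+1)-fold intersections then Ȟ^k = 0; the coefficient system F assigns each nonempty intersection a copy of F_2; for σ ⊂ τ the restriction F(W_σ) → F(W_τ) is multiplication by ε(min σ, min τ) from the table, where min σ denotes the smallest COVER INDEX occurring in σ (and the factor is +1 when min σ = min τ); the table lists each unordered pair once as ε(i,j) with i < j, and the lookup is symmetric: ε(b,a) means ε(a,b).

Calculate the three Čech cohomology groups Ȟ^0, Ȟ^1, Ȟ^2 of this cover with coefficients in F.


nonempty overlaps:
  W12={r,v} W13={r,s} W14={p,s,v} W23={r,t} W24={t,v} W34={s,t}
  W123={r} W124={v} W134={s} W234={t}
C dims 4,6,4; δ0: rk_F2 3; δ1: rk_F2 3
degree 0: 4−3−0 = 1 → Ȟ^0 ≅ Z/2
degree 1: 6−3−3 = 0 → Ȟ^1 ≅ 0
degree 2: 4−0−3 = 1 → Ȟ^2 ≅ Z/2

Ȟ^0(U;F) ≅ Z/2; Ȟ^1(U;F) ≅ 0; Ȟ^2(U;F) ≅ Z/2


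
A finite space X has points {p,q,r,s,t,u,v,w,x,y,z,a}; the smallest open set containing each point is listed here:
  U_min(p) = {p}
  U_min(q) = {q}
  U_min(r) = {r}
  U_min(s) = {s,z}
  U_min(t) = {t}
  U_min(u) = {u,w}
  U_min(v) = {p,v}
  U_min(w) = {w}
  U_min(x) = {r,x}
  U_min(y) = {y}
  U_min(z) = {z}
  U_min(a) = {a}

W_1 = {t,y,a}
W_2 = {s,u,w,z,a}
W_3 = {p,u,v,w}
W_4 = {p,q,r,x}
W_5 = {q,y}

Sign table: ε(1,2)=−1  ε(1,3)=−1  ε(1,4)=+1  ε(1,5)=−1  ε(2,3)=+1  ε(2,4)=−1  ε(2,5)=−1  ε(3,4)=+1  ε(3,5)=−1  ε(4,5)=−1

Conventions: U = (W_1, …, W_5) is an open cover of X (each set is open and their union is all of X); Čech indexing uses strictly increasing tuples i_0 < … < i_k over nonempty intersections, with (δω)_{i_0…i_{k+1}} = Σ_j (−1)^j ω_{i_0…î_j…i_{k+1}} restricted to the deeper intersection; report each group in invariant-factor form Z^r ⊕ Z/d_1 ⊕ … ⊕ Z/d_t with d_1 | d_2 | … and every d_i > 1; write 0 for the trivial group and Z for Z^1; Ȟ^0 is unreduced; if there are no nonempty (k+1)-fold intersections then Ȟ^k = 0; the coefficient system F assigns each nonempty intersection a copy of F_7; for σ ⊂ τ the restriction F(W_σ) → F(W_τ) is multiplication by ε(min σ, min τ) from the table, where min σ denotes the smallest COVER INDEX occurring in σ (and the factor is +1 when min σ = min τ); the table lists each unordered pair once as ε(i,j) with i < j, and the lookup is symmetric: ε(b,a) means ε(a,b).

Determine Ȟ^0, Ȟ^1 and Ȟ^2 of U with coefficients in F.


intersection data:
  W12={a} W15={y} W23={u,w} W34={p} W45={q}
C dims 5,5; δ0: rk_F7 5
Ȟ^0 = (5 − 5) − 0 = 0, so Ȟ^0 ≅ 0
Ȟ^1 = (5 − 0) − 5 = 0, so Ȟ^1 ≅ 0
Ȟ^2 = (0 − 0) − 0 = 0, so Ȟ^2 ≅ 0

Ȟ^0(U;F) ≅ 0,  Ȟ^1(U;F) ≅ 0,  Ȟ^2(U;F) ≅ 0


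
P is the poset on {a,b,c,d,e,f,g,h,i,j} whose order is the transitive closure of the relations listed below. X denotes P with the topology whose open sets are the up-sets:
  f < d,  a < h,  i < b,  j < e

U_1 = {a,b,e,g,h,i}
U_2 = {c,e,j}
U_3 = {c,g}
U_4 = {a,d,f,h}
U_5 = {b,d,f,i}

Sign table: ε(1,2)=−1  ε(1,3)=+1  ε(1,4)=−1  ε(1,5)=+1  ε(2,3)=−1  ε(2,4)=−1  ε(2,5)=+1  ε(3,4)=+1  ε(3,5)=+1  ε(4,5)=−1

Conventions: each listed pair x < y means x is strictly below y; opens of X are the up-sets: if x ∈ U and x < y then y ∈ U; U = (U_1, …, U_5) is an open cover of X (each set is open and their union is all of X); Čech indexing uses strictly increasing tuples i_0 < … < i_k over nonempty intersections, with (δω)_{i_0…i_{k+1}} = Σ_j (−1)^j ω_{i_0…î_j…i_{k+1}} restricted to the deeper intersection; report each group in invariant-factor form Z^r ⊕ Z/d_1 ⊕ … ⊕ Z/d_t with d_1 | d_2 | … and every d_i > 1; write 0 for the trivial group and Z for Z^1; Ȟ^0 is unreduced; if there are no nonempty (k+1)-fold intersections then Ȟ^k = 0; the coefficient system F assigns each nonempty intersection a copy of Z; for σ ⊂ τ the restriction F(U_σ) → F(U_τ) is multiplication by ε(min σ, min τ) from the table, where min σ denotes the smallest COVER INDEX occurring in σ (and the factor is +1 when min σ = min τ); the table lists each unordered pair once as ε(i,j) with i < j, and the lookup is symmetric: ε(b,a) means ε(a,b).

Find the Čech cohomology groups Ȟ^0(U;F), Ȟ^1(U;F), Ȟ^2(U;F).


Ȟ^0 = Z; Ȟ^1 = Z^2; Ȟ^2 = 0

nonempty intersections:
  U12={e} U13={g} U14={a,h} U15={b,i} U23={c} U45={d,f}
C dims 5,6; δ0: rk 4, SNF 1^4
Ȟ^0: (5−4)−0=1 ⇒ Z
Ȟ^1: (6−0)−4=2 ⇒ Z^2
Ȟ^2: (0−0)−0=0 ⇒ 0


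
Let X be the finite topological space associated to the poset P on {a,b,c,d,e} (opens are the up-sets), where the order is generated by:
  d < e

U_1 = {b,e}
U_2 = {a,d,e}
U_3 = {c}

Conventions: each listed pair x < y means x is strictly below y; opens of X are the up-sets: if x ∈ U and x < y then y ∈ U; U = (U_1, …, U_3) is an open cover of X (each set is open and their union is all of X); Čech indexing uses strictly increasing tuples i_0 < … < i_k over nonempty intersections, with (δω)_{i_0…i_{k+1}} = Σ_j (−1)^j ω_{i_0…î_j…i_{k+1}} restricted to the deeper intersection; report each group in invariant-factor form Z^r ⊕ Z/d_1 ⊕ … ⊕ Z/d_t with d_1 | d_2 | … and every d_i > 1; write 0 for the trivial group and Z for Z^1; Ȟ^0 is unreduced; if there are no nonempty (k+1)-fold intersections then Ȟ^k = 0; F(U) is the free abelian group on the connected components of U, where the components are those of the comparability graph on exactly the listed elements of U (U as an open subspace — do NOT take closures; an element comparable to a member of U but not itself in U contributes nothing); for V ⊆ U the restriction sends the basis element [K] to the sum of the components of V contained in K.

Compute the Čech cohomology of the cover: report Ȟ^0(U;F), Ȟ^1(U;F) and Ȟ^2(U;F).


Ȟ^0(U;F) ≅ Z^4; Ȟ^1(U;F) ≅ 0; Ȟ^2(U;F) ≅ 0

nonempty overlaps:
  U12={e}
components per intersection:
  U1: {b} {e}
  U2: {a} {d,e}
  U3: {c}
  U12: {e}
C dims 5,1; δ0: rk 1, SNF 1^1
degree 0: 5−1−0 = 4 → Ȟ^0 ≅ Z^4
degree 1: 1−0−1 = 0 → Ȟ^1 ≅ 0
degree 2: 0−0−0 = 0 → Ȟ^2 ≅ 0


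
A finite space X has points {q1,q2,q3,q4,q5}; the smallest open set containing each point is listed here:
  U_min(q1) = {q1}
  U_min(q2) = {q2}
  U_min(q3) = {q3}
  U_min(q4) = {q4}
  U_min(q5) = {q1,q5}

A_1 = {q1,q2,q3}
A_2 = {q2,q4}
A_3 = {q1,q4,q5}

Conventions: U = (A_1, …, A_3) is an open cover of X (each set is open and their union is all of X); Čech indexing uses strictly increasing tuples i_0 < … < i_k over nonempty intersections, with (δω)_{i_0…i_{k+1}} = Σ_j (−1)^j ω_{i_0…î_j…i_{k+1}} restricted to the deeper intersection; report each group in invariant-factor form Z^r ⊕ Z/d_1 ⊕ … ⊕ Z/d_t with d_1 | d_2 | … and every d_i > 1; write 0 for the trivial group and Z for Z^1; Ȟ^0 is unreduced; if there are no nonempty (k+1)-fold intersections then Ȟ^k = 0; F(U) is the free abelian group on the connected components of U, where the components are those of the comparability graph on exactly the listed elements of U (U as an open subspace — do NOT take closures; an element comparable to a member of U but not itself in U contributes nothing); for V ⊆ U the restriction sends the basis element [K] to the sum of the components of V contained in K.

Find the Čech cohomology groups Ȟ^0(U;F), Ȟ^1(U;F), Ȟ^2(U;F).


Ȟ^0 ≅ Z^4, Ȟ^1 ≅ 0, Ȟ^2 ≅ 0

intersection data:
  A12={q2} A13={q1} A23={q4}
components per intersection:
  A1: {q1} {q2} {q3}
  A2: {q2} {q4}
  A3: {q1,q5} {q4}
  A12: {q2}
  A13: {q1}
  A23: {q4}
C dims 7,3; δ0: rk 3, SNF 1^3
Ȟ^0 = (7 − 3) − 0 = 4, so Ȟ^0 ≅ Z^4
Ȟ^1 = (3 − 0) − 3 = 0, so Ȟ^1 ≅ 0
Ȟ^2 = (0 − 0) − 0 = 0, so Ȟ^2 ≅ 0


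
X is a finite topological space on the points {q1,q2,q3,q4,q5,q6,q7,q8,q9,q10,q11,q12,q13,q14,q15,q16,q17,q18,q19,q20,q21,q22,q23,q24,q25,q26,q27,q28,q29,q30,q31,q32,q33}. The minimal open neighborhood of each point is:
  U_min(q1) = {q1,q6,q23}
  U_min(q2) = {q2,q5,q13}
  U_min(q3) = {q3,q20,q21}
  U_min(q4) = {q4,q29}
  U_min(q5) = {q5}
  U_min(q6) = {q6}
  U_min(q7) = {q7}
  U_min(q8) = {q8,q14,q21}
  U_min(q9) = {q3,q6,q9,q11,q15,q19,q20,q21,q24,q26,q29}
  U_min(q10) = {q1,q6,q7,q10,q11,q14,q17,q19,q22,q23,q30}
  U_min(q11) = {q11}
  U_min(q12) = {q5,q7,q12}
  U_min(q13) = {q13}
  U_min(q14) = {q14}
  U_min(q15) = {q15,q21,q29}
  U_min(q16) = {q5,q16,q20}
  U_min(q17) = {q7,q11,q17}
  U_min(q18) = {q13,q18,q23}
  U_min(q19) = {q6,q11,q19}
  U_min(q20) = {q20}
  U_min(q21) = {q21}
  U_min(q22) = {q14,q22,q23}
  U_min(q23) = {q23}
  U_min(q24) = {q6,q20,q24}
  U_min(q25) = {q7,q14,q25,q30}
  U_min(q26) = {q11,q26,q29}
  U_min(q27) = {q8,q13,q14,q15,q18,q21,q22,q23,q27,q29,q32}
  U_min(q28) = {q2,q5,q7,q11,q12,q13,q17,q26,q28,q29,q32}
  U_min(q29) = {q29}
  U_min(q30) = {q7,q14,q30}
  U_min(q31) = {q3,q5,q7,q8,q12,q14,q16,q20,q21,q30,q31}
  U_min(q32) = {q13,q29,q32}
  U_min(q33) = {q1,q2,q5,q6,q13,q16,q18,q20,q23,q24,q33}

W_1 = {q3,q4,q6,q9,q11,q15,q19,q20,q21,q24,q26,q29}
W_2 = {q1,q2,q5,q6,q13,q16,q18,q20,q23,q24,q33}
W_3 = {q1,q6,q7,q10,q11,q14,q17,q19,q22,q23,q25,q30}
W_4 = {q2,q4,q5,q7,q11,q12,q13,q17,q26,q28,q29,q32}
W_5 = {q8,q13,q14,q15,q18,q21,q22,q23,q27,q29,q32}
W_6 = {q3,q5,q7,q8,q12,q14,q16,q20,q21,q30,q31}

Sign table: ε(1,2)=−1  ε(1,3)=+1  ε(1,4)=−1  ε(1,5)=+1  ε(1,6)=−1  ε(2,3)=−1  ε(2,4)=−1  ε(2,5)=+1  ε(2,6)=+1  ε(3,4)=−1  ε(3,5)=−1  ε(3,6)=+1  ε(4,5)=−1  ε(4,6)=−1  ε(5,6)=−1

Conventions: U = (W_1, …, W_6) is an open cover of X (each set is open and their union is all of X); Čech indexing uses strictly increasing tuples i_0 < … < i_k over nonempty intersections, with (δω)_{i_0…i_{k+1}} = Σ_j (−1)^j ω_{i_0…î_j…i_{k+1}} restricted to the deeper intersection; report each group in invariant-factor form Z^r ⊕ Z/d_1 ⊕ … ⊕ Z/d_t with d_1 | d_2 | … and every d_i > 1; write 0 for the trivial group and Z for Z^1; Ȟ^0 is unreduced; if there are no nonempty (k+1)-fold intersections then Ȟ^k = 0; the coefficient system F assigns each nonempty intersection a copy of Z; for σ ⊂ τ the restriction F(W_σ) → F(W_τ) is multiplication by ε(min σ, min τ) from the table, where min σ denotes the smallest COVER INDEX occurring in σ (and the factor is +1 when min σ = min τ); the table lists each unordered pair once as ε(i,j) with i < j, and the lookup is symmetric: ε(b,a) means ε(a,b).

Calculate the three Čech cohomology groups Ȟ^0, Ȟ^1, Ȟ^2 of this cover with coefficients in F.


nerve simplices:
  W12={q6,q20,q24} W13={q6,q11,q19} W14={q4,q11,q26,q29} W15={q15,q21,q29} W16={q3,q20,q21} W23={q1,q6,q23} W24={q2,q5,q13} W25={q13,q18,q23} W26={q5,q16,q20} W34={q7,q11,q17} W35={q14,q22,q23} W36={q7,q14,q30} W45={q13,q29,q32} W46={q5,q7,q12} W56={q8,q14,q21}
  W123={q6} W126={q20} W134={q11} W145={q29} W156={q21} W235={q23} W245={q13} W246={q5} W346={q7} W356={q14}
C dims 6,15,10; δ0: rk 6, SNF 1^5·2; δ1: rk 9, SNF 1^9
degree 0: 6−6−0 = 0 → Ȟ^0 ≅ 0
degree 1: 15−9−6 = 0 plus torsion [2] → Ȟ^1 ≅ Z/2
degree 2: 10−0−9 = 1 → Ȟ^2 ≅ Z

Ȟ^0 = 0, Ȟ^1 = Z/2, Ȟ^2 = Z


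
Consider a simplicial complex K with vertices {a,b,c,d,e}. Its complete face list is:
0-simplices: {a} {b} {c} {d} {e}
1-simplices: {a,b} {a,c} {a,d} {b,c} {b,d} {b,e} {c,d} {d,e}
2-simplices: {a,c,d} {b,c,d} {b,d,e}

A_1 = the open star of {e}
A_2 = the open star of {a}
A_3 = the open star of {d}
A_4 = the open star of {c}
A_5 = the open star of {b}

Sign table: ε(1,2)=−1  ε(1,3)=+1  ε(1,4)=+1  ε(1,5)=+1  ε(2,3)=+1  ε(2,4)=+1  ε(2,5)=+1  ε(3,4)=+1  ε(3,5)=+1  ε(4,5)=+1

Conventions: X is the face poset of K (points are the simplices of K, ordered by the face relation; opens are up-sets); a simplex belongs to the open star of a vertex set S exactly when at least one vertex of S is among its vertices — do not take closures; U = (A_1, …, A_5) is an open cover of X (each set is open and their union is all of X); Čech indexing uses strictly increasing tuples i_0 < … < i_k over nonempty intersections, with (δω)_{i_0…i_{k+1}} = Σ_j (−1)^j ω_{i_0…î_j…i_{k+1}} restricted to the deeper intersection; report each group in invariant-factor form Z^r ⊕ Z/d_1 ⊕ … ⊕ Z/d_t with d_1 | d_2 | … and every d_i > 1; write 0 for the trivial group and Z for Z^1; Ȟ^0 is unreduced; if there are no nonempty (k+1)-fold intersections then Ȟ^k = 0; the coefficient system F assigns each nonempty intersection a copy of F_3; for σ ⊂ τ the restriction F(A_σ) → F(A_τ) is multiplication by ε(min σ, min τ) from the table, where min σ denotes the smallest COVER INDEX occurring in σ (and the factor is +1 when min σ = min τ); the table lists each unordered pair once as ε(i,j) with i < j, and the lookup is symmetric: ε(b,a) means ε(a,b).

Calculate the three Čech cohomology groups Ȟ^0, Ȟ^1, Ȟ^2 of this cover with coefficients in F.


Ȟ^0 = Z/3,  Ȟ^1 = Z/3,  Ȟ^2 = 0

cover nerve:
  A1={{e},{b,e},{d,e},{b,d,e}} A2={{a},{a,b},{a,c},{a,d},{a,c,d}} A3={{d},{a,d},{b,d},{c,d},{d,e},{a,c,d},{b,c,d},{b,d,e}} A4={{c},{a,c},{b,c},{c,d},{a,c,d},{b,c,d}} A5={{b},{a,b},{b,c},{b,d},{b,e},{b,c,d},{b,d,e}}
  A13={{d,e},{b,d,e}} A15={{b,e},{b,d,e}} A23={{a,d},{a,c,d}} A24={{a,c},{a,c,d}} A25={{a,b}} A34={{c,d},{a,c,d},{b,c,d}} A35={{b,d},{b,c,d},{b,d,e}} A45={{b,c},{b,c,d}}
  A135={{b,d,e}} A234={{a,c,d}} A345={{b,c,d}}
C dims 5,8,3; δ0: rk_F3 4; δ1: rk_F3 3
Ȟ^0: (5−4)−0=1 ⇒ Z/3
Ȟ^1: (8−3)−4=1 ⇒ Z/3
Ȟ^2: (3−0)−3=0 ⇒ 0


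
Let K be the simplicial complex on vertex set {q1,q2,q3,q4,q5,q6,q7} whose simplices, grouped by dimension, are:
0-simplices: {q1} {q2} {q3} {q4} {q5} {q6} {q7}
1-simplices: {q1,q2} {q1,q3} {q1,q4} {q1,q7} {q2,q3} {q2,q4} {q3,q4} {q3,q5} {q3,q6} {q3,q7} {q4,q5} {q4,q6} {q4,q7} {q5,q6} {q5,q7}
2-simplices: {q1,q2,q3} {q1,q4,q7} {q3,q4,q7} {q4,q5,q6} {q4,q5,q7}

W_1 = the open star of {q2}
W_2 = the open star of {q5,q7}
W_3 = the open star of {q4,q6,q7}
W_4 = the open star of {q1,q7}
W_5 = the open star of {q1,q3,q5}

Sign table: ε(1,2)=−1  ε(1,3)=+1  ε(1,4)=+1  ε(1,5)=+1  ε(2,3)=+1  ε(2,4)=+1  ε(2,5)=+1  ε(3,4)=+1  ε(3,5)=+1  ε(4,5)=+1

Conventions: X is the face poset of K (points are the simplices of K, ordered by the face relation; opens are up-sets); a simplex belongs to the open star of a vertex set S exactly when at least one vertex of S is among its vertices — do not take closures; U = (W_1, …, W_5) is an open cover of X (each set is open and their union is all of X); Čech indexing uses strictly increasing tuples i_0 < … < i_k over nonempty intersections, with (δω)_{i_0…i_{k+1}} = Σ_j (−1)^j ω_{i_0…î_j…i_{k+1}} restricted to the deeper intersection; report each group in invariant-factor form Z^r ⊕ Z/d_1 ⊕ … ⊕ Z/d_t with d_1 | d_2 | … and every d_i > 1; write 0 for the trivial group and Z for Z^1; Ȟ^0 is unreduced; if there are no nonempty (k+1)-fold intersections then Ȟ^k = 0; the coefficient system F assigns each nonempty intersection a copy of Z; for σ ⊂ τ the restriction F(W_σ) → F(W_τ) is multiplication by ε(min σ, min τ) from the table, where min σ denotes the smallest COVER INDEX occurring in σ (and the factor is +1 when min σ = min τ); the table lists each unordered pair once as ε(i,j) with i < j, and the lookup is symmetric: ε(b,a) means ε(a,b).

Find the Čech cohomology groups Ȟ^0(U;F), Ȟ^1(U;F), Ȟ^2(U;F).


nerve of the cover:
  W1={{q2},{q1,q2},{q2,q3},{q2,q4},{q1,q2,q3}} W2={{q5},{q7},{q1,q7},{q3,q5},{q3,q7},{q4,q5},{q4,q7},{q5,q6},{q5,q7},{q1,q4,q7},{q3,q4,q7},{q4,q5,q6},{q4,q5,q7}} W3={{q4},{q6},{q7},{q1,q4},{q1,q7},{q2,q4},{q3,q4},{q3,q6},{q3,q7},{q4,q5},{q4,q6},{q4,q7},{q5,q6},{q5,q7},{q1,q4,q7},{q3,q4,q7},{q4,q5,q6},{q4,q5,q7}} W4={{q1},{q7},{q1,q2},{q1,q3},{q1,q4},{q1,q7},{q3,q7},{q4,q7},{q5,q7},{q1,q2,q3},{q1,q4,q7},{q3,q4,q7},{q4,q5,q7}} W5={{q1},{q3},{q5},{q1,q2},{q1,q3},{q1,q4},{q1,q7},{q2,q3},{q3,q4},{q3,q5},{q3,q6},{q3,q7},{q4,q5},{q5,q6},{q5,q7},{q1,q2,q3},{q1,q4,q7},{q3,q4,q7},{q4,q5,q6},{q4,q5,q7}}
  W13={{q2,q4}} W14={{q1,q2},{q1,q2,q3}} W15={{q1,q2},{q2,q3},{q1,q2,q3}} W23={{q7},{q1,q7},{q3,q7},{q4,q5},{q4,q7},{q5,q6},{q5,q7},{q1,q4,q7},{q3,q4,q7},{q4,q5,q6},{q4,q5,q7}} W24={{q7},{q1,q7},{q3,q7},{q4,q7},{q5,q7},{q1,q4,q7},{q3,q4,q7},{q4,q5,q7}} W25={{q5},{q1,q7},{q3,q5},{q3,q7},{q4,q5},{q5,q6},{q5,q7},{q1,q4,q7},{q3,q4,q7},{q4,q5,q6},{q4,q5,q7}} W34={{q7},{q1,q4},{q1,q7},{q3,q7},{q4,q7},{q5,q7},{q1,q4,q7},{q3,q4,q7},{q4,q5,q7}} W35={{q1,q4},{q1,q7},{q3,q4},{q3,q6},{q3,q7},{q4,q5},{q5,q6},{q5,q7},{q1,q4,q7},{q3,q4,q7},{q4,q5,q6},{q4,q5,q7}} W45={{q1},{q1,q2},{q1,q3},{q1,q4},{q1,q7},{q3,q7},{q5,q7},{q1,q2,q3},{q1,q4,q7},{q3,q4,q7},{q4,q5,q7}}
  W145={{q1,q2},{q1,q2,q3}} W234={{q7},{q1,q7},{q3,q7},{q4,q7},{q5,q7},{q1,q4,q7},{q3,q4,q7},{q4,q5,q7}} W235={{q1,q7},{q3,q7},{q4,q5},{q5,q6},{q5,q7},{q1,q4,q7},{q3,q4,q7},{q4,q5,q6},{q4,q5,q7}} W245={{q1,q7},{q3,q7},{q5,q7},{q1,q4,q7},{q3,q4,q7},{q4,q5,q7}} W345={{q1,q4},{q1,q7},{q3,q7},{q5,q7},{q1,q4,q7},{q3,q4,q7},{q4,q5,q7}}
  W2345={{q1,q7},{q3,q7},{q5,q7},{q1,q4,q7},{q3,q4,q7},{q4,q5,q7}}
C dims 5,9,5,1; δ0: rk 4, SNF 1^4; δ1: rk 4, SNF 1^4; δ2: rk 1, SNF 1^1
Ȟ^0 = (5 − 4) − 0 = 1, so Ȟ^0 ≅ Z
Ȟ^1 = (9 − 4) − 4 = 1, so Ȟ^1 ≅ Z
Ȟ^2 = (5 − 1) − 4 = 0, so Ȟ^2 ≅ 0

Ȟ^0 = Z,  Ȟ^1 = Z,  Ȟ^2 = 0


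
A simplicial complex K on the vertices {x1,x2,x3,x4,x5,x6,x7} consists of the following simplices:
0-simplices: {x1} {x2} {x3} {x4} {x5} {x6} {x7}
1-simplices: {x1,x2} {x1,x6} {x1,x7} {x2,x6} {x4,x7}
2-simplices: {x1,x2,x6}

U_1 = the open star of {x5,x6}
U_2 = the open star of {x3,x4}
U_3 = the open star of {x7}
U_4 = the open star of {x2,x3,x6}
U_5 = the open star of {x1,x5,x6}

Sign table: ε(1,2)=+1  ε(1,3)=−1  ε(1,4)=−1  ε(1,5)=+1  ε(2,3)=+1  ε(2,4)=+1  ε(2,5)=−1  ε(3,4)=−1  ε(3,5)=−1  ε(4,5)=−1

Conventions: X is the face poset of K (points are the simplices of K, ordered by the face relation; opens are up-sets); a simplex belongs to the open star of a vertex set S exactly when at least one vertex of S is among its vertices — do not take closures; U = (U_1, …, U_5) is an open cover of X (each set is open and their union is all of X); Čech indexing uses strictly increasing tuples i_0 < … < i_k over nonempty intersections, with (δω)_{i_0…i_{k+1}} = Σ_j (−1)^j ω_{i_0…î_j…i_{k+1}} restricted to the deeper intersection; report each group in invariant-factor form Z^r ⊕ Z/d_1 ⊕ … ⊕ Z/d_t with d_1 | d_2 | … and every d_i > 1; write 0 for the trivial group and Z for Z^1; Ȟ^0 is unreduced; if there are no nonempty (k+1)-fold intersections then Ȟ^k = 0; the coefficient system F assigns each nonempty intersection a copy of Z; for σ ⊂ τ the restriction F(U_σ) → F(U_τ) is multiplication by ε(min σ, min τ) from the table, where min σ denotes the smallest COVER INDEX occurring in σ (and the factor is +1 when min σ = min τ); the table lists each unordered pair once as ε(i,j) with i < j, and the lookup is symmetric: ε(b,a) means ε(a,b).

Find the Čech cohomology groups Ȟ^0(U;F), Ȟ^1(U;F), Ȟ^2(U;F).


Ȟ^0(U;F) ≅ Z, Ȟ^1(U;F) ≅ Z, Ȟ^2(U;F) ≅ 0

nerve of the cover:
  U1={{x5},{x6},{x1,x6},{x2,x6},{x1,x2,x6}} U2={{x3},{x4},{x4,x7}} U3={{x7},{x1,x7},{x4,x7}} U4={{x2},{x3},{x6},{x1,x2},{x1,x6},{x2,x6},{x1,x2,x6}} U5={{x1},{x5},{x6},{x1,x2},{x1,x6},{x1,x7},{x2,x6},{x1,x2,x6}}
  U14={{x6},{x1,x6},{x2,x6},{x1,x2,x6}} U15={{x5},{x6},{x1,x6},{x2,x6},{x1,x2,x6}} U23={{x4,x7}} U24={{x3}} U35={{x1,x7}} U45={{x6},{x1,x2},{x1,x6},{x2,x6},{x1,x2,x6}}
  U145={{x6},{x1,x6},{x2,x6},{x1,x2,x6}}
C dims 5,6,1; δ0: rk 4, SNF 1^4; δ1: rk 1, SNF 1^1
Ȟ^0 = (5 − 4) − 0 = 1, so Ȟ^0 ≅ Z
Ȟ^1 = (6 − 1) − 4 = 1, so Ȟ^1 ≅ Z
Ȟ^2 = (1 − 0) − 1 = 0, so Ȟ^2 ≅ 0


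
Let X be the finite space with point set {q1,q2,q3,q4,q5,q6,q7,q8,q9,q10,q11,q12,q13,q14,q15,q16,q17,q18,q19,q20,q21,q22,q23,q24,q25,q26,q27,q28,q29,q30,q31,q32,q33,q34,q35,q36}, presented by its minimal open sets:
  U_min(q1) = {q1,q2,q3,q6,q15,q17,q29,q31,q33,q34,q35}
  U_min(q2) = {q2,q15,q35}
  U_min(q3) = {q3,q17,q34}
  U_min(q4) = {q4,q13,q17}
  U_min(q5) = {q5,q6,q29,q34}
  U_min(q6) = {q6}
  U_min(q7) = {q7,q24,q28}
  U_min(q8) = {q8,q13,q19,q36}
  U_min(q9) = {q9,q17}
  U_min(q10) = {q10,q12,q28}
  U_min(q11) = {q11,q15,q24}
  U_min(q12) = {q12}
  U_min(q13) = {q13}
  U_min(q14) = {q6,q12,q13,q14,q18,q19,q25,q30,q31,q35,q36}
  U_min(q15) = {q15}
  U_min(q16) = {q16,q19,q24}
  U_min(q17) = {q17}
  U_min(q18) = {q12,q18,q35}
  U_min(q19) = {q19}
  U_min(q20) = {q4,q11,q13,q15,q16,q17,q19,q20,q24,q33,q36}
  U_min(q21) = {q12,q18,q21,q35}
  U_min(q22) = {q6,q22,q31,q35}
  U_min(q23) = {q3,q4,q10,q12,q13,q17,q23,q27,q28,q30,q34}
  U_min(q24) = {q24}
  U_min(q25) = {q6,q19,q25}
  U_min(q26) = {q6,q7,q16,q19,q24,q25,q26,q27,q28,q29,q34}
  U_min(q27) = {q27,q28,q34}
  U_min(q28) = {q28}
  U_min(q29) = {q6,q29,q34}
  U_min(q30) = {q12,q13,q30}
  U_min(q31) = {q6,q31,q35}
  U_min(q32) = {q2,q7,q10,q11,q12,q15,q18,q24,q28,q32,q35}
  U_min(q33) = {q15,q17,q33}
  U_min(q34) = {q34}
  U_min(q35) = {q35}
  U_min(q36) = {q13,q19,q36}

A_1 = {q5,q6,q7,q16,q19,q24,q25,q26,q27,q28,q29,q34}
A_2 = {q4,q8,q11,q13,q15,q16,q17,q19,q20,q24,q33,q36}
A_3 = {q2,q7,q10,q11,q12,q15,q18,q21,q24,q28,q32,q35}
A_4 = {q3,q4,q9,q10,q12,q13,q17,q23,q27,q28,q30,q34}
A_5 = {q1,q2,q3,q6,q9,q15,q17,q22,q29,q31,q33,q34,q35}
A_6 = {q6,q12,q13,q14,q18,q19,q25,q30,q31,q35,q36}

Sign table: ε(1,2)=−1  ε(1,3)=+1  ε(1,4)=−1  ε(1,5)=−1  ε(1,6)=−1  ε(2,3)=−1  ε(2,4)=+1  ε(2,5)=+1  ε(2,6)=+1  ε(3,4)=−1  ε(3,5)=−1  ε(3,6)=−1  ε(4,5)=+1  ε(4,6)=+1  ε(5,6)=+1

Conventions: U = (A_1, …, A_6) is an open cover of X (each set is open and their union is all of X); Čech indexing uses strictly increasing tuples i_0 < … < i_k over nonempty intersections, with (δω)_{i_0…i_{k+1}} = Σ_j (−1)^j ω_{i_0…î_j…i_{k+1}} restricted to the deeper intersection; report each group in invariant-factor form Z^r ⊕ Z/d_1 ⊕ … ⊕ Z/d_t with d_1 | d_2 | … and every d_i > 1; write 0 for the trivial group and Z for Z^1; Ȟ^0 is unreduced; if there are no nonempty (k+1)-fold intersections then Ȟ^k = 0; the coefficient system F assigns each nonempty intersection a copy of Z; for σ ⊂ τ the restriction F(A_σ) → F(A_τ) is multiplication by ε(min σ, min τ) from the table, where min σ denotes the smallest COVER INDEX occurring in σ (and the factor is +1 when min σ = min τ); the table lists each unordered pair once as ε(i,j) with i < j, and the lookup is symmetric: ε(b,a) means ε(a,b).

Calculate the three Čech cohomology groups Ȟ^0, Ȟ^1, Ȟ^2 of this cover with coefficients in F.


intersection data:
  A12={q16,q19,q24} A13={q7,q24,q28} A14={q27,q28,q34} A15={q6,q29,q34} A16={q6,q19,q25} A23={q11,q15,q24} A24={q4,q13,q17} A25={q15,q17,q33} A26={q13,q19,q36} A34={q10,q12,q28} A35={q2,q15,q35} A36={q12,q18,q35} A45={q3,q9,q17,q34} A46={q12,q13,q30} A56={q6,q31,q35}
  A123={q24} A126={q19} A134={q28} A145={q34} A156={q6} A235={q15} A245={q17} A246={q13} A346={q12} A356={q35}
C dims 6,15,10; δ0: rk 5, SNF 1^5; δ1: rk 10, SNF 1^9·2
Ȟ^0 = (6 − 5) − 0 = 1, so Ȟ^0 ≅ Z
Ȟ^1 = (15 − 10) − 5 = 0, so Ȟ^1 ≅ 0
Ȟ^2 = (10 − 0) − 10 = 0 plus torsion [2], so Ȟ^2 ≅ Z/2

Ȟ^0(U;F) ≅ Z, Ȟ^1(U;F) ≅ 0, Ȟ^2(U;F) ≅ Z/2


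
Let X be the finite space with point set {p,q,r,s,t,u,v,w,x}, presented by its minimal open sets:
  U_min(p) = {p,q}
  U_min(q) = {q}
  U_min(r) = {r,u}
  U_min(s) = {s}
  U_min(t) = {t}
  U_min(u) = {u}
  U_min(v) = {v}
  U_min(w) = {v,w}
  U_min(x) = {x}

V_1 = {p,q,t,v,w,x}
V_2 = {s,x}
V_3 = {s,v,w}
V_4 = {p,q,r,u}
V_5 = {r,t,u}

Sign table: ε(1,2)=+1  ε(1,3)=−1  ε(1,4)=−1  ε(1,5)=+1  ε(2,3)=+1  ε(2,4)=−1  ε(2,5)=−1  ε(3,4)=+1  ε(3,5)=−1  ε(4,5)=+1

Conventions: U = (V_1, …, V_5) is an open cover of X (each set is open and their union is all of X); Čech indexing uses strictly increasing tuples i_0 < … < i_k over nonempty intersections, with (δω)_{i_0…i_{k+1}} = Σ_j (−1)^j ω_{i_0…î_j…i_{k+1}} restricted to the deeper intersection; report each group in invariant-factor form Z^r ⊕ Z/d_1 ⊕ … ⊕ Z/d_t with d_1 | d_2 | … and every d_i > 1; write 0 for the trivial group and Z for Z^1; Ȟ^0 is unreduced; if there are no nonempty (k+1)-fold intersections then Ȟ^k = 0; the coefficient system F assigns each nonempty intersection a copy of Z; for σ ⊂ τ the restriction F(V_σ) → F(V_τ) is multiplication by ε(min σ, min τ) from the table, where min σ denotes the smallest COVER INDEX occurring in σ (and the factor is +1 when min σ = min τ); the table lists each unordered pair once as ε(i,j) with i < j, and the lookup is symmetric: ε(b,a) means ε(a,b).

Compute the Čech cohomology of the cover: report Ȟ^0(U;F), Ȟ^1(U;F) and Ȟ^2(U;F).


cover nerve:
  V12={x} V13={v,w} V14={p,q} V15={t} V23={s} V45={r,u}
C dims 5,6; δ0: rk 5, SNF 1^4·2
Ȟ^0: (5−5)−0=0 ⇒ 0
Ȟ^1: (6−0)−5=1 plus torsion [2] ⇒ Z ⊕ Z/2
Ȟ^2: (0−0)−0=0 ⇒ 0

Ȟ^0(U;F) ≅ 0, Ȟ^1(U;F) ≅ Z ⊕ Z/2 and Ȟ^2(U;F) ≅ 0


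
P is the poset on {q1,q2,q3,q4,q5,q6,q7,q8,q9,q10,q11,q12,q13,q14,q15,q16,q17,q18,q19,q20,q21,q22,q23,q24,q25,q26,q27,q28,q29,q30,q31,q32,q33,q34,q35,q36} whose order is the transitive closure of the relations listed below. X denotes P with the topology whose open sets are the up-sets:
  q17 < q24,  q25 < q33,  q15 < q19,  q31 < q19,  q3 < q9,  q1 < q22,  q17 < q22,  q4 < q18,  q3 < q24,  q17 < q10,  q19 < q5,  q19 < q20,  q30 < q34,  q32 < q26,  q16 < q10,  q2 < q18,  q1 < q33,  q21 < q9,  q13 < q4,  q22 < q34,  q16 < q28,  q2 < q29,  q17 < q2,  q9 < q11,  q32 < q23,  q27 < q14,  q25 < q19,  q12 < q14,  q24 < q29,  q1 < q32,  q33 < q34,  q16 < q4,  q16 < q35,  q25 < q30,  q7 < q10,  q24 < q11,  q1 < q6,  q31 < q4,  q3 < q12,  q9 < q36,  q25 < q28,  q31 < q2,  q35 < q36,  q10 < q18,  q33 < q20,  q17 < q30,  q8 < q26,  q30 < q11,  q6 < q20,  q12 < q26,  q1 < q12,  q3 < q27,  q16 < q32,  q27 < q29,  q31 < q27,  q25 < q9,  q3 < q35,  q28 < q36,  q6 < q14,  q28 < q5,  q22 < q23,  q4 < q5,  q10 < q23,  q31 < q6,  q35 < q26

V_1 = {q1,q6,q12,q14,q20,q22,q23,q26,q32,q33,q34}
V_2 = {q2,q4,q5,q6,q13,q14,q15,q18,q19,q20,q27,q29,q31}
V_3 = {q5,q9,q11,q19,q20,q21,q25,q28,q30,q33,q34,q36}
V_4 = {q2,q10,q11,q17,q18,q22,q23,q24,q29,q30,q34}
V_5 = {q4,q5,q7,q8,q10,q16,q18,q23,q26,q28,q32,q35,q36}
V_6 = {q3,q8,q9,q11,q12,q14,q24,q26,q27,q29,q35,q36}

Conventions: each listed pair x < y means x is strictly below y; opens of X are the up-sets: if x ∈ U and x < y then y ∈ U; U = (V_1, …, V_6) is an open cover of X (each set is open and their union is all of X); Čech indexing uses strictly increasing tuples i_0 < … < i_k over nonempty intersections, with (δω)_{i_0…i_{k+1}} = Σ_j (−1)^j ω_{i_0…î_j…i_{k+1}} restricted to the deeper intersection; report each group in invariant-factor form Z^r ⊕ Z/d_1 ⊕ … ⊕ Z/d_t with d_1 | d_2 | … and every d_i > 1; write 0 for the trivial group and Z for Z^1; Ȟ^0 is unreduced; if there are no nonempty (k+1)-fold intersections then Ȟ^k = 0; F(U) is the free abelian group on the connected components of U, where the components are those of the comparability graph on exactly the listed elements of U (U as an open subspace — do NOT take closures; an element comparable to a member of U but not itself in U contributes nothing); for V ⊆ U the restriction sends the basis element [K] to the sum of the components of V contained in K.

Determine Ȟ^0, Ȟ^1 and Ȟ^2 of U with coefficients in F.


Ȟ^0(U;F) ≅ Z; Ȟ^1(U;F) ≅ 0; Ȟ^2(U;F) ≅ Z/2

nerve of the cover:
  V12={q6,q14,q20} V13={q20,q33,q34} V14={q22,q23,q34} V15={q23,q26,q32} V16={q12,q14,q26} V23={q5,q19,q20} V24={q2,q18,q29} V25={q4,q5,q18} V26={q14,q27,q29} V34={q11,q30,q34} V35={q5,q28,q36} V36={q9,q11,q36} V45={q10,q18,q23} V46={q11,q24,q29} V56={q8,q26,q35,q36}
  V123={q20} V126={q14} V134={q34} V145={q23} V156={q26} V235={q5} V245={q18} V246={q29} V346={q11} V356={q36}
components per intersection:
  V1: {q1,q6,q12,q14,q20,q22,q23,q26,q32,q33,q34}
  V2: {q2,q4,q5,q6,q13,q14,q15,q18,q19,q20,q27,q29,q31}
  V3: {q5,q9,q11,q19,q20,q21,q25,q28,q30,q33,q34,q36}
  V4: {q2,q10,q11,q17,q18,q22,q23,q24,q29,q30,q34}
  V5: {q4,q5,q7,q8,q10,q16,q18,q23,q26,q28,q32,q35,q36}
  V6: {q3,q8,q9,q11,q12,q14,q24,q26,q27,q29,q35,q36}
  V12: {q6,q14,q20}
  V13: {q20,q33,q34}
  V14: {q22,q23,q34}
  V15: {q23,q26,q32}
  V16: {q12,q14,q26}
  V23: {q5,q19,q20}
  V24: {q2,q18,q29}
  V25: {q4,q5,q18}
  V26: {q14,q27,q29}
  V34: {q11,q30,q34}
  V35: {q5,q28,q36}
  V36: {q9,q11,q36}
  V45: {q10,q18,q23}
  V46: {q11,q24,q29}
  V56: {q8,q26,q35,q36}
  V123: {q20}
  V126: {q14}
  V134: {q34}
  V145: {q23}
  V156: {q26}
  V235: {q5}
  V245: {q18}
  V246: {q29}
  V346: {q11}
  V356: {q36}
C dims 6,15,10; δ0: rk 5, SNF 1^5; δ1: rk 10, SNF 1^9·2
Ȟ^0 = (6 − 5) − 0 = 1, so Ȟ^0 ≅ Z
Ȟ^1 = (15 − 10) − 5 = 0, so Ȟ^1 ≅ 0
Ȟ^2 = (10 − 0) − 10 = 0 plus torsion [2], so Ȟ^2 ≅ Z/2


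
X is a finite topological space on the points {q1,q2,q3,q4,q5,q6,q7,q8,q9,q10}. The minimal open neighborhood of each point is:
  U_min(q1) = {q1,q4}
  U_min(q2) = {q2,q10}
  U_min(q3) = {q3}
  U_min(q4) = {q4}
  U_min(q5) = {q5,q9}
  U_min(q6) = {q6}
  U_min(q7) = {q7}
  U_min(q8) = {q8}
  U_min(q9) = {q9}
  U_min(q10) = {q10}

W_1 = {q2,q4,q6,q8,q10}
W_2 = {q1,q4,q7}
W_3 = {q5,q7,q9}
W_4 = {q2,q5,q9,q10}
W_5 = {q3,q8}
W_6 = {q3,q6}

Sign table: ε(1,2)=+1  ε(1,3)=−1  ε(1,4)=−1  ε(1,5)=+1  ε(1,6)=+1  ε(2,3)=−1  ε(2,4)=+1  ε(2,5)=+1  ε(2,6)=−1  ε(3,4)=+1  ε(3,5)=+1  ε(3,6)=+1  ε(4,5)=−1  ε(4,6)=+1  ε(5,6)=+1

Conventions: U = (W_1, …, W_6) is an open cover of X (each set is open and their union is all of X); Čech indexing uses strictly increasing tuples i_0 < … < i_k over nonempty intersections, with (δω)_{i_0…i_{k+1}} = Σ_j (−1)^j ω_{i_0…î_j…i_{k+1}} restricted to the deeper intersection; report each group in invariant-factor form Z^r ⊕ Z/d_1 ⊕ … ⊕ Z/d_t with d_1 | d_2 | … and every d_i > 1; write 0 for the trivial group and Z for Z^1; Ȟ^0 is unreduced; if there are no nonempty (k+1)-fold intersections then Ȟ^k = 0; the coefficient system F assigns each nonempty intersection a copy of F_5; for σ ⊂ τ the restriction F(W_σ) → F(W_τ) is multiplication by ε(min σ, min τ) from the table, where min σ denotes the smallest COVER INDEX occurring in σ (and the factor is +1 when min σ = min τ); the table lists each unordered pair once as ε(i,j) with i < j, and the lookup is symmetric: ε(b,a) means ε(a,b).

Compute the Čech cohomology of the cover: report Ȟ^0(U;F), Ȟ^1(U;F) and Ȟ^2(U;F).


nonempty intersections:
  W12={q4} W14={q2,q10} W15={q8} W16={q6} W23={q7} W34={q5,q9} W56={q3}
C dims 6,7; δ0: rk_F5 5
Ȟ^0: (6−5)−0=1 ⇒ Z/5
Ȟ^1: (7−0)−5=2 ⇒ Z/5 ⊕ Z/5
Ȟ^2: (0−0)−0=0 ⇒ 0

Ȟ^0 = Z/5, Ȟ^1 = Z/5 ⊕ Z/5 and Ȟ^2 = 0


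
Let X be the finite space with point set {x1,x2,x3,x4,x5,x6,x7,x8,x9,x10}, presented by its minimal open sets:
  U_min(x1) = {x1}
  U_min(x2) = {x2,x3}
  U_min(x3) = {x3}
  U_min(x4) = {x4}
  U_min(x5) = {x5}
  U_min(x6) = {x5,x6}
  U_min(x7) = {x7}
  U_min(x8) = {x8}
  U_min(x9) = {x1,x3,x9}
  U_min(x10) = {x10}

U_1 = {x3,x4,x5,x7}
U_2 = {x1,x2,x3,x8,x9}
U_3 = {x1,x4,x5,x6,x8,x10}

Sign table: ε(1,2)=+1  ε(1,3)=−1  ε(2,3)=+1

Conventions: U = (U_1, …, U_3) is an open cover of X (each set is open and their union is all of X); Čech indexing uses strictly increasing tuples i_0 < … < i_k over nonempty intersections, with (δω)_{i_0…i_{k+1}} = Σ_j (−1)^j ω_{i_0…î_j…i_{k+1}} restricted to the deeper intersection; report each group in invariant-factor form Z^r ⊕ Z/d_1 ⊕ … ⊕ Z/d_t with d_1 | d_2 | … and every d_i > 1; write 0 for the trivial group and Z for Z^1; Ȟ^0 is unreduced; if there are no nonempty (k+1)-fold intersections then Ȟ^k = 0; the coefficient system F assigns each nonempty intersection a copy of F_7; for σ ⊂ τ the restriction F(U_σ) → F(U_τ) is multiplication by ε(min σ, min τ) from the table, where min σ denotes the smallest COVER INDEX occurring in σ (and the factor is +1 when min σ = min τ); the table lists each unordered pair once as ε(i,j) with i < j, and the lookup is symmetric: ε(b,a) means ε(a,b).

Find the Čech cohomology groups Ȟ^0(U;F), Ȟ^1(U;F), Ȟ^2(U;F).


nonempty intersections:
  U12={x3} U13={x4,x5} U23={x1,x8}
C dims 3,3; δ0: rk_F7 3
Ȟ^0: (3−3)−0=0 ⇒ 0
Ȟ^1: (3−0)−3=0 ⇒ 0
Ȟ^2: (0−0)−0=0 ⇒ 0

Ȟ^0(U;F) ≅ 0, Ȟ^1(U;F) ≅ 0 and Ȟ^2(U;F) ≅ 0


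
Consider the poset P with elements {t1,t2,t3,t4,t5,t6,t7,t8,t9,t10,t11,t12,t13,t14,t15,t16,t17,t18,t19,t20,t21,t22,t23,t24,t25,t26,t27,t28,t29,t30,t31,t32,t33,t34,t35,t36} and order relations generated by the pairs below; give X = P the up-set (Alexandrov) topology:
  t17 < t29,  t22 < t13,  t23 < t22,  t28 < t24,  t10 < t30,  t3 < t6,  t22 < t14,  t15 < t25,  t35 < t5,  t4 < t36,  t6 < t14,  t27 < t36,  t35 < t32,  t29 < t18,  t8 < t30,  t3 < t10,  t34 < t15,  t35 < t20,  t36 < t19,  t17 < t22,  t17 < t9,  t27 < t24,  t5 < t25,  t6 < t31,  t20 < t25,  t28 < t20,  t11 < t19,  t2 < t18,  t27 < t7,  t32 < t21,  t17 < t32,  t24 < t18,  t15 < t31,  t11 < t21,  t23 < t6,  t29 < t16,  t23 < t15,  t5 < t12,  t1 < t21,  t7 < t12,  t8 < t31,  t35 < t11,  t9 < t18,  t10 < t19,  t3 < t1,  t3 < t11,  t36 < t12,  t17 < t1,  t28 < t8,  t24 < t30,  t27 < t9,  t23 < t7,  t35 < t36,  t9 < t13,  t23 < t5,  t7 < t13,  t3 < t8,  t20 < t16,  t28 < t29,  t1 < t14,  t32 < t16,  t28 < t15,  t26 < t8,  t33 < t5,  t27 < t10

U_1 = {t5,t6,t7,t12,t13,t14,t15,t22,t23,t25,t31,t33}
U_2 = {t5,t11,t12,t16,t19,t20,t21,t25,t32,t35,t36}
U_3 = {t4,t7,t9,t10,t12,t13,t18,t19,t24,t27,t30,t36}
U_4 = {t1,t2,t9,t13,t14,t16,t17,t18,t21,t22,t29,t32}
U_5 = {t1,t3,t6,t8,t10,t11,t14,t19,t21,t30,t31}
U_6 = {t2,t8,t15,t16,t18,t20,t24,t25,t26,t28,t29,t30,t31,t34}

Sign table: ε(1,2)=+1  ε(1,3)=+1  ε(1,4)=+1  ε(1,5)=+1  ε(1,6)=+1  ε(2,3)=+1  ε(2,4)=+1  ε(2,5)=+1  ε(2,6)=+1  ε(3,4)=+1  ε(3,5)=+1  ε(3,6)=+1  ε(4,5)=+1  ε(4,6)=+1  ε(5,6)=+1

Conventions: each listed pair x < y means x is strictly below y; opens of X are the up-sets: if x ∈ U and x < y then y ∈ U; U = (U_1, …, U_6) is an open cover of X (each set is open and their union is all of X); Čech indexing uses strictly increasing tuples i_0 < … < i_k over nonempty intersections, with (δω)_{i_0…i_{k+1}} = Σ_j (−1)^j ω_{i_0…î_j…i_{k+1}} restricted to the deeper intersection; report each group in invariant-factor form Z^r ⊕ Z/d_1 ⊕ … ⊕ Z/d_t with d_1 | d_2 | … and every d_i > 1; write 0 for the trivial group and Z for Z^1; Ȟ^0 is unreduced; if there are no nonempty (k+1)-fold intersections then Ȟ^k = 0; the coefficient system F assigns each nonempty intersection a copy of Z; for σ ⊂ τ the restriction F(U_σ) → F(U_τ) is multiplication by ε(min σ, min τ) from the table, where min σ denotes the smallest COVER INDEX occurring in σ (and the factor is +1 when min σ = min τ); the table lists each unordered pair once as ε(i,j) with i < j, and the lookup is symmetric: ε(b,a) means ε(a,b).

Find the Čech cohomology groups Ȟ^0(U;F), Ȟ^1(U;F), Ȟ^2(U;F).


Ȟ^0 ≅ Z; Ȟ^1 ≅ 0; Ȟ^2 ≅ Z/2

nonempty overlaps:
  U12={t5,t12,t25} U13={t7,t12,t13} U14={t13,t14,t22} U15={t6,t14,t31} U16={t15,t25,t31} U23={t12,t19,t36} U24={t16,t21,t32} U25={t11,t19,t21} U26={t16,t20,t25} U34={t9,t13,t18} U35={t10,t19,t30} U36={t18,t24,t30} U45={t1,t14,t21} U46={t2,t16,t18,t29} U56={t8,t30,t31}
  U123={t12} U126={t25} U134={t13} U145={t14} U156={t31} U235={t19} U245={t21} U246={t16} U346={t18} U356={t30}
C dims 6,15,10; δ0: rk 5, SNF 1^5; δ1: rk 10, SNF 1^9·2
degree 0: 6−5−0 = 1 → Ȟ^0 ≅ Z
degree 1: 15−10−5 = 0 → Ȟ^1 ≅ 0
degree 2: 10−0−10 = 0 plus torsion [2] → Ȟ^2 ≅ Z/2
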